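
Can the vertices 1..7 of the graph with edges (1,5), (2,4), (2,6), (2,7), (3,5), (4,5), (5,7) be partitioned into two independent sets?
Yes. Partition: {1, 3, 4, 6, 7}, {2, 5}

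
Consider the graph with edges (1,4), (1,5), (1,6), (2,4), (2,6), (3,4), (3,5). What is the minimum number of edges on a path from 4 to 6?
2 (path: 4 -> 2 -> 6, 2 edges)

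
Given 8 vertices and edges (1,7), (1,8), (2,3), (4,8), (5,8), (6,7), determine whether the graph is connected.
No, it has 2 components: {1, 4, 5, 6, 7, 8}, {2, 3}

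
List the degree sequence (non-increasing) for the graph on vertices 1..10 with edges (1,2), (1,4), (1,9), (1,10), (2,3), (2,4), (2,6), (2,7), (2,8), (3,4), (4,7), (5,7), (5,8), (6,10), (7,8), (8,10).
[6, 4, 4, 4, 4, 3, 2, 2, 2, 1] (degrees: deg(1)=4, deg(2)=6, deg(3)=2, deg(4)=4, deg(5)=2, deg(6)=2, deg(7)=4, deg(8)=4, deg(9)=1, deg(10)=3)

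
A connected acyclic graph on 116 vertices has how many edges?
115 (A tree on V vertices has V - 1 edges, so 116 - 1 = 115)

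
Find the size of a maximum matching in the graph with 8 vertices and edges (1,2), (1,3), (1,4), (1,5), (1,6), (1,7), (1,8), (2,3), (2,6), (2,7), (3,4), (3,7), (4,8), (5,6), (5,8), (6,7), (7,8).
4 (matching: (1,5), (2,6), (3,4), (7,8); upper bound floor(n/2) = floor(8/2) = 4)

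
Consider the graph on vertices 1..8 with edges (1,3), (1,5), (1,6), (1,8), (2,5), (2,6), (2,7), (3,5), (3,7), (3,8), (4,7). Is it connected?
Yes (BFS from 1 visits [1, 3, 5, 6, 8, 7, 2, 4] — all 8 vertices reached)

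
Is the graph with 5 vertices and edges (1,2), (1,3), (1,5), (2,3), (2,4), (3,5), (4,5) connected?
Yes (BFS from 1 visits [1, 2, 3, 5, 4] — all 5 vertices reached)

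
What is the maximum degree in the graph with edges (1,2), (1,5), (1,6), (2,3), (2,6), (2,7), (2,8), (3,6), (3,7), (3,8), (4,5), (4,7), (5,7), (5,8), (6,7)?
5 (attained at vertices 2, 7)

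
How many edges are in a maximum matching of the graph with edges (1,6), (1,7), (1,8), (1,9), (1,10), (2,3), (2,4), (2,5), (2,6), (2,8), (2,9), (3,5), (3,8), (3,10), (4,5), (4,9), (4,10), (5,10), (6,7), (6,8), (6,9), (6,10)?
5 (matching: (1,7), (2,8), (3,5), (4,9), (6,10); upper bound floor(n/2) = floor(10/2) = 5)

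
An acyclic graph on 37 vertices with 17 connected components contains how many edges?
20 (Each of the 17 component trees on V_i vertices has V_i - 1 edges; summing gives V - C = 37 - 17 = 20)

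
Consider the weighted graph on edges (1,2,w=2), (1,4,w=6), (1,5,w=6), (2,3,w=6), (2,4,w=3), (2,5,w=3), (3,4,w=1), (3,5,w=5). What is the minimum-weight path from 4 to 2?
3 (path: 4 -> 2; weights 3 = 3)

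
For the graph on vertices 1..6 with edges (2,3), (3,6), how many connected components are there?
4 (components: {1}, {2, 3, 6}, {4}, {5})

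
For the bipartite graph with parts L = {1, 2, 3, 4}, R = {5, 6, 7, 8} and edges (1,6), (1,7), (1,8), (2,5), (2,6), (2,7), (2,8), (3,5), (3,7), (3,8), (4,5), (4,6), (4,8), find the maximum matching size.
4 (matching: (1,8), (2,7), (3,5), (4,6); upper bound min(|L|,|R|) = min(4,4) = 4)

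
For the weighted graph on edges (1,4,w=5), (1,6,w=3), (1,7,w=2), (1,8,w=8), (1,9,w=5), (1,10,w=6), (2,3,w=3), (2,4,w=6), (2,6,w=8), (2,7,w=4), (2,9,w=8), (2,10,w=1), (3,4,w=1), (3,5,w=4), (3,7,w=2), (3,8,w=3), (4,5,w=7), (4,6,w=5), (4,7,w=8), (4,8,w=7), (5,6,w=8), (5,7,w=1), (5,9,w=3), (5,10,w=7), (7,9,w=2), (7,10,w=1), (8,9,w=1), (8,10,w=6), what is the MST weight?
14 (MST edges: (1,6,w=3), (1,7,w=2), (2,10,w=1), (3,4,w=1), (3,7,w=2), (5,7,w=1), (7,9,w=2), (7,10,w=1), (8,9,w=1); sum of weights 3 + 2 + 1 + 1 + 2 + 1 + 2 + 1 + 1 = 14)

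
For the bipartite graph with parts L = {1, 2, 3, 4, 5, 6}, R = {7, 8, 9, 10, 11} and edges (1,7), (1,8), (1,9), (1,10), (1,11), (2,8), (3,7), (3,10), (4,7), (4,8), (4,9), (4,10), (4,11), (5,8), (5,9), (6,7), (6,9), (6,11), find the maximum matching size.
5 (matching: (1,11), (2,8), (3,10), (4,9), (6,7); upper bound min(|L|,|R|) = min(6,5) = 5)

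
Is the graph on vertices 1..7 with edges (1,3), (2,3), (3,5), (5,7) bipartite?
Yes. Partition: {1, 2, 4, 5, 6}, {3, 7}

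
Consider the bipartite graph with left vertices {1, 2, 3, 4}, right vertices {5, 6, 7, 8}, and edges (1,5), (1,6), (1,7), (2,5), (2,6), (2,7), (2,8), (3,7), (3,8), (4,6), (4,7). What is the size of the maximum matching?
4 (matching: (1,7), (2,5), (3,8), (4,6); upper bound min(|L|,|R|) = min(4,4) = 4)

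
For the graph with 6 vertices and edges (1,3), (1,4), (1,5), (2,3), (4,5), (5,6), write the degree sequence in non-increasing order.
[3, 3, 2, 2, 1, 1] (degrees: deg(1)=3, deg(2)=1, deg(3)=2, deg(4)=2, deg(5)=3, deg(6)=1)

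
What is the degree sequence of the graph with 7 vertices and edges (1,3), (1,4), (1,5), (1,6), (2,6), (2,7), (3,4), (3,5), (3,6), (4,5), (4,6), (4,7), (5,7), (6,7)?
[5, 5, 4, 4, 4, 4, 2] (degrees: deg(1)=4, deg(2)=2, deg(3)=4, deg(4)=5, deg(5)=4, deg(6)=5, deg(7)=4)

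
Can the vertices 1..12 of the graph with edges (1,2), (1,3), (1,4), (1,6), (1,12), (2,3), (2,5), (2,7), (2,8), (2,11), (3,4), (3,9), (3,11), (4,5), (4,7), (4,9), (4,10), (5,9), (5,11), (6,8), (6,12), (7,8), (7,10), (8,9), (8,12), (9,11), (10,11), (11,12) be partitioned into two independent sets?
No (odd cycle of length 3: 2 -> 1 -> 3 -> 2)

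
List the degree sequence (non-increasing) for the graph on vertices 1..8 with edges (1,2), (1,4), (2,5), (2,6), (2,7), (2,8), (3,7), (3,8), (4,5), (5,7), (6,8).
[5, 3, 3, 3, 2, 2, 2, 2] (degrees: deg(1)=2, deg(2)=5, deg(3)=2, deg(4)=2, deg(5)=3, deg(6)=2, deg(7)=3, deg(8)=3)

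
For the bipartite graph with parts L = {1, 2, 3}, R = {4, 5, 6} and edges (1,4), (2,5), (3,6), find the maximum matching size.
3 (matching: (1,4), (2,5), (3,6); upper bound min(|L|,|R|) = min(3,3) = 3)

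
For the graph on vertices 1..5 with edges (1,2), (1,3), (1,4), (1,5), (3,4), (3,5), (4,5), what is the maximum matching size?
2 (matching: (1,5), (3,4); upper bound floor(n/2) = floor(5/2) = 2)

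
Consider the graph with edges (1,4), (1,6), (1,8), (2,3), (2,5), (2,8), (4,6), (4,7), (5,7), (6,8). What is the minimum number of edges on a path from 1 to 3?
3 (path: 1 -> 8 -> 2 -> 3, 3 edges)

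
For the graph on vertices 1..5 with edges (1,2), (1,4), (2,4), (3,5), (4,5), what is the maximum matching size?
2 (matching: (1,4), (3,5); upper bound floor(n/2) = floor(5/2) = 2)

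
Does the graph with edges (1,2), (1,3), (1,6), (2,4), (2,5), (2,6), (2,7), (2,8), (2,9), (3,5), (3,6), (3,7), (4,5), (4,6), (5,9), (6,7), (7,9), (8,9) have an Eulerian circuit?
No (4 vertices have odd degree: {1, 2, 4, 6}; Eulerian circuit requires 0)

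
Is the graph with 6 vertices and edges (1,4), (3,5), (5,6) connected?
No, it has 3 components: {1, 4}, {2}, {3, 5, 6}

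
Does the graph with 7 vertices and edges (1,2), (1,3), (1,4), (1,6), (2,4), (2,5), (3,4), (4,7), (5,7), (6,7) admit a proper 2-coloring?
No (odd cycle of length 3: 4 -> 1 -> 3 -> 4)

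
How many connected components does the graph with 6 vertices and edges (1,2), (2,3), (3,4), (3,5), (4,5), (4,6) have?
1 (components: {1, 2, 3, 4, 5, 6})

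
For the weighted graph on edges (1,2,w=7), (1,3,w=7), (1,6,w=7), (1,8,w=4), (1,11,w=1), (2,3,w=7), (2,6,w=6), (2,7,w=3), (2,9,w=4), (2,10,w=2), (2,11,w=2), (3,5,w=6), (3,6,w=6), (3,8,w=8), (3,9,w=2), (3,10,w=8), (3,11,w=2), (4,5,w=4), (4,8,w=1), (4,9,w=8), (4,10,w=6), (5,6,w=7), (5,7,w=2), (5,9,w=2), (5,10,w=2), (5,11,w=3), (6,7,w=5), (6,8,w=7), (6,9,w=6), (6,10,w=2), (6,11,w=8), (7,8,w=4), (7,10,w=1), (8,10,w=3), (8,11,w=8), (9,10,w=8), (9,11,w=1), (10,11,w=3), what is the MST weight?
17 (MST edges: (1,11,w=1), (2,10,w=2), (2,11,w=2), (3,11,w=2), (4,8,w=1), (5,10,w=2), (6,10,w=2), (7,10,w=1), (8,10,w=3), (9,11,w=1); sum of weights 1 + 2 + 2 + 2 + 1 + 2 + 2 + 1 + 3 + 1 = 17)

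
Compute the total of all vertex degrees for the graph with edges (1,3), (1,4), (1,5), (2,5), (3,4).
10 (handshake: sum of degrees = 2|E| = 2 x 5 = 10)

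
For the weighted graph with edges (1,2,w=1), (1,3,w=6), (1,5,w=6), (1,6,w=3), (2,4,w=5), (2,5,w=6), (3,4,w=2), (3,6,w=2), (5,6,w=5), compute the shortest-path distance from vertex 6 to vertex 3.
2 (path: 6 -> 3; weights 2 = 2)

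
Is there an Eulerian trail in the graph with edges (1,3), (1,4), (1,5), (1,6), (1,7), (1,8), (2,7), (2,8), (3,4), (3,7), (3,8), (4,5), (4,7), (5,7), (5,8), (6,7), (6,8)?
Yes (the graph is connected and exactly 2 vertices have odd degree: {6, 8}; any Eulerian path must start and end at those)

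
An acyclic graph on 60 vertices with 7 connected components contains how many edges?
53 (Each of the 7 component trees on V_i vertices has V_i - 1 edges; summing gives V - C = 60 - 7 = 53)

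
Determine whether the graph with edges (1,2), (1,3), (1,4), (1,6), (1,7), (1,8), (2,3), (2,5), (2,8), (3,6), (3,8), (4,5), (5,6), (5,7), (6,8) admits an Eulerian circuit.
Yes (the graph is connected and all 8 vertices have even degree)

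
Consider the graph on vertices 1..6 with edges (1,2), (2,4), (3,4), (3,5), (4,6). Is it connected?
Yes (BFS from 1 visits [1, 2, 4, 3, 6, 5] — all 6 vertices reached)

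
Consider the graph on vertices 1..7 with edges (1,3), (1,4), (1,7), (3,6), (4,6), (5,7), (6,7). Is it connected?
No, it has 2 components: {1, 3, 4, 5, 6, 7}, {2}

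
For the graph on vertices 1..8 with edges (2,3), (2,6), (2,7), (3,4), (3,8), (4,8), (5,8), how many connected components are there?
2 (components: {1}, {2, 3, 4, 5, 6, 7, 8})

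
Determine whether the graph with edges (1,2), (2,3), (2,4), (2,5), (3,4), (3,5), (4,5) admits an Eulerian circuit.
No (4 vertices have odd degree: {1, 3, 4, 5}; Eulerian circuit requires 0)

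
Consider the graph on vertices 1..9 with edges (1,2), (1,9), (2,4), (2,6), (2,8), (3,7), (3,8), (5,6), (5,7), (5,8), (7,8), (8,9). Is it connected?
Yes (BFS from 1 visits [1, 2, 9, 4, 6, 8, 5, 3, 7] — all 9 vertices reached)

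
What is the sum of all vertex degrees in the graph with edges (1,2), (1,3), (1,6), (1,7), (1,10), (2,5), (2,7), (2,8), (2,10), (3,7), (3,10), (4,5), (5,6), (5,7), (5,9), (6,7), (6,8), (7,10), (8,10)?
38 (handshake: sum of degrees = 2|E| = 2 x 19 = 38)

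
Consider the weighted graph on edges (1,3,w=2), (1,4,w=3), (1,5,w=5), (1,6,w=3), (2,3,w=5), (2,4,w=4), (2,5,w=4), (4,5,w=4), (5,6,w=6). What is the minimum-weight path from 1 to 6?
3 (path: 1 -> 6; weights 3 = 3)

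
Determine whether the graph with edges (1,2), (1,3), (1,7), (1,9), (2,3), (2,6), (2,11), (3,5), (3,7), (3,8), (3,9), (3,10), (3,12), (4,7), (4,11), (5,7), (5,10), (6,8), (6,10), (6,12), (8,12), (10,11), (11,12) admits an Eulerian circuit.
No (2 vertices have odd degree: {5, 8}; Eulerian circuit requires 0)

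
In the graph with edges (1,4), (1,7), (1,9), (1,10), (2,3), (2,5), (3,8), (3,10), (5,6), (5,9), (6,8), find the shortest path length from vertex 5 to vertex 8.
2 (path: 5 -> 6 -> 8, 2 edges)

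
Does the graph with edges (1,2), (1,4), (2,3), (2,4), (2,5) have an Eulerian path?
Yes (the graph is connected and exactly 2 vertices have odd degree: {3, 5}; any Eulerian path must start and end at those)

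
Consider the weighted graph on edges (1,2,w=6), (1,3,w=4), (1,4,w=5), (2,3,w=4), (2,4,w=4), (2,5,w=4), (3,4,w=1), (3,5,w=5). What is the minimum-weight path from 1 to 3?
4 (path: 1 -> 3; weights 4 = 4)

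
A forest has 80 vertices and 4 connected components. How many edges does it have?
76 (Each of the 4 component trees on V_i vertices has V_i - 1 edges; summing gives V - C = 80 - 4 = 76)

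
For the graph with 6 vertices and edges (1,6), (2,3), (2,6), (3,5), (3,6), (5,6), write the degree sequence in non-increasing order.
[4, 3, 2, 2, 1, 0] (degrees: deg(1)=1, deg(2)=2, deg(3)=3, deg(4)=0, deg(5)=2, deg(6)=4)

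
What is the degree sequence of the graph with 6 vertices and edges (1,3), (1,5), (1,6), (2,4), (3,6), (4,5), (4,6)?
[3, 3, 3, 2, 2, 1] (degrees: deg(1)=3, deg(2)=1, deg(3)=2, deg(4)=3, deg(5)=2, deg(6)=3)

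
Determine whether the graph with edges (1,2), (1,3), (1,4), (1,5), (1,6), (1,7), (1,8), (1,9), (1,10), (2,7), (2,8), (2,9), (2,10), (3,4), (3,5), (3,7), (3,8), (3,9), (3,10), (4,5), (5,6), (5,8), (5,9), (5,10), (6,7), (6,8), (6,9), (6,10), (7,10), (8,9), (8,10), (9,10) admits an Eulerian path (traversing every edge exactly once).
No (8 vertices have odd degree: {1, 2, 3, 4, 5, 7, 8, 9}; Eulerian path requires 0 or 2)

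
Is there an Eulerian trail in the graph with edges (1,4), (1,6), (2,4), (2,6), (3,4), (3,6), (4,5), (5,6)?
Yes — and in fact it has an Eulerian circuit (the graph is connected and all 6 vertices have even degree)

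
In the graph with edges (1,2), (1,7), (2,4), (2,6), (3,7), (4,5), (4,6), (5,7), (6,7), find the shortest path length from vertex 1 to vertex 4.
2 (path: 1 -> 2 -> 4, 2 edges)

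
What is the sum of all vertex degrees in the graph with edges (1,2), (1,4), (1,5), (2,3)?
8 (handshake: sum of degrees = 2|E| = 2 x 4 = 8)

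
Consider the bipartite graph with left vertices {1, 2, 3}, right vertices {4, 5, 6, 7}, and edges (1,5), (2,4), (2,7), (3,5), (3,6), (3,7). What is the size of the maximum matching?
3 (matching: (1,5), (2,7), (3,6); upper bound min(|L|,|R|) = min(3,4) = 3)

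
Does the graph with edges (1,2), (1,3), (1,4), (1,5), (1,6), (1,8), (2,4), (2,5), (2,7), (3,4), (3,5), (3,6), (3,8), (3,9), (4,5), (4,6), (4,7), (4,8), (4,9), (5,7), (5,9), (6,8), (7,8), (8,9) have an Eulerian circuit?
Yes (the graph is connected and all 9 vertices have even degree)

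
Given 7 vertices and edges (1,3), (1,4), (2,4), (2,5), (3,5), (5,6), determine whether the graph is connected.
No, it has 2 components: {1, 2, 3, 4, 5, 6}, {7}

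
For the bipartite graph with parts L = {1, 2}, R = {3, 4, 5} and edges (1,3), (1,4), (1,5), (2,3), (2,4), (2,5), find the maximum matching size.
2 (matching: (1,5), (2,4); upper bound min(|L|,|R|) = min(2,3) = 2)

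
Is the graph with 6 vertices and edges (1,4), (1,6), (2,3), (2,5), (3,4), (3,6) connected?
Yes (BFS from 1 visits [1, 4, 6, 3, 2, 5] — all 6 vertices reached)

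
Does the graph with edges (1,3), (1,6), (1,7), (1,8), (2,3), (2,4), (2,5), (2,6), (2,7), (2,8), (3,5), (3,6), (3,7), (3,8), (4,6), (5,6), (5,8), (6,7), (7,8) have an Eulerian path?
Yes (the graph is connected and exactly 2 vertices have odd degree: {7, 8}; any Eulerian path must start and end at those)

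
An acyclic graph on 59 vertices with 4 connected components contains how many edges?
55 (Each of the 4 component trees on V_i vertices has V_i - 1 edges; summing gives V - C = 59 - 4 = 55)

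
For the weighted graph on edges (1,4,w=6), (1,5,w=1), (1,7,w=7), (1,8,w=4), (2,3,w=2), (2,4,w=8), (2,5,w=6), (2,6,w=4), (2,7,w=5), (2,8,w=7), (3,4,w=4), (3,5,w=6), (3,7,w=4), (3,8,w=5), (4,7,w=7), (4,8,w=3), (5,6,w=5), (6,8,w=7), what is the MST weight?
22 (MST edges: (1,5,w=1), (1,8,w=4), (2,3,w=2), (2,6,w=4), (3,4,w=4), (3,7,w=4), (4,8,w=3); sum of weights 1 + 4 + 2 + 4 + 4 + 4 + 3 = 22)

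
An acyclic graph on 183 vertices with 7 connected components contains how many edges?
176 (Each of the 7 component trees on V_i vertices has V_i - 1 edges; summing gives V - C = 183 - 7 = 176)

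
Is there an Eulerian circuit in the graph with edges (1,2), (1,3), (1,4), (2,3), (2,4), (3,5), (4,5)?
No (4 vertices have odd degree: {1, 2, 3, 4}; Eulerian circuit requires 0)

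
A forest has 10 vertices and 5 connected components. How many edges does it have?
5 (Each of the 5 component trees on V_i vertices has V_i - 1 edges; summing gives V - C = 10 - 5 = 5)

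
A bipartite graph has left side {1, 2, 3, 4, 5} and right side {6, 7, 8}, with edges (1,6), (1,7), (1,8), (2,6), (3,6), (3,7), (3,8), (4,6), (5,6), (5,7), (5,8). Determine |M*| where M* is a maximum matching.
3 (matching: (1,8), (2,6), (3,7); upper bound min(|L|,|R|) = min(5,3) = 3)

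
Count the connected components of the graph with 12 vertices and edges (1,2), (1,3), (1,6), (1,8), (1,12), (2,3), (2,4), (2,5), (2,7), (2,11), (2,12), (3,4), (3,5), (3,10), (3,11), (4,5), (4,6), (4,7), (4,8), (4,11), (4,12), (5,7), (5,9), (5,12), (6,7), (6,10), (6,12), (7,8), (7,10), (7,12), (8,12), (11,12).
1 (components: {1, 2, 3, 4, 5, 6, 7, 8, 9, 10, 11, 12})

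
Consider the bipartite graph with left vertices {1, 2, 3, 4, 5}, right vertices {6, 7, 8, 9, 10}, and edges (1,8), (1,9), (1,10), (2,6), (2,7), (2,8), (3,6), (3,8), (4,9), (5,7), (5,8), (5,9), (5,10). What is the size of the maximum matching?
5 (matching: (1,10), (2,8), (3,6), (4,9), (5,7); upper bound min(|L|,|R|) = min(5,5) = 5)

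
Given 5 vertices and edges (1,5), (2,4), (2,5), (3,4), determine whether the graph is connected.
Yes (BFS from 1 visits [1, 5, 2, 4, 3] — all 5 vertices reached)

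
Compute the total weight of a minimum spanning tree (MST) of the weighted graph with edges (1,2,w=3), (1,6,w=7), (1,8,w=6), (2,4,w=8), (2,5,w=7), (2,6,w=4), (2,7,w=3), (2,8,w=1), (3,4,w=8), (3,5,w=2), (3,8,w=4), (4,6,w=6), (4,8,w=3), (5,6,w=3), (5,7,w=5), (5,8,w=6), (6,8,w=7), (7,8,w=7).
19 (MST edges: (1,2,w=3), (2,6,w=4), (2,7,w=3), (2,8,w=1), (3,5,w=2), (4,8,w=3), (5,6,w=3); sum of weights 3 + 4 + 3 + 1 + 2 + 3 + 3 = 19)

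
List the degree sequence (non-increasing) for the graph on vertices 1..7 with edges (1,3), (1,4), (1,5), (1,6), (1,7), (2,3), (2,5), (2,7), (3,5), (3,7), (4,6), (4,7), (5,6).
[5, 4, 4, 4, 3, 3, 3] (degrees: deg(1)=5, deg(2)=3, deg(3)=4, deg(4)=3, deg(5)=4, deg(6)=3, deg(7)=4)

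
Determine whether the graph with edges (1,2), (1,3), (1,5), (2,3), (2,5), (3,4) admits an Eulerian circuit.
No (4 vertices have odd degree: {1, 2, 3, 4}; Eulerian circuit requires 0)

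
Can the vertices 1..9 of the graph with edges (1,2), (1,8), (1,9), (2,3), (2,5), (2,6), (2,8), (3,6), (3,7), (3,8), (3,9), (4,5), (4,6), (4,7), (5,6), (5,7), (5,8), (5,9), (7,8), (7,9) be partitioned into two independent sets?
No (odd cycle of length 3: 8 -> 1 -> 2 -> 8)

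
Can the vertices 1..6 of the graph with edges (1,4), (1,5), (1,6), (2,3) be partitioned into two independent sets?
Yes. Partition: {1, 2}, {3, 4, 5, 6}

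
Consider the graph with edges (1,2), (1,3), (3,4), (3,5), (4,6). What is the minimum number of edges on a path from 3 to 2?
2 (path: 3 -> 1 -> 2, 2 edges)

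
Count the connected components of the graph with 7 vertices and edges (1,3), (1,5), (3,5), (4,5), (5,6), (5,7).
2 (components: {1, 3, 4, 5, 6, 7}, {2})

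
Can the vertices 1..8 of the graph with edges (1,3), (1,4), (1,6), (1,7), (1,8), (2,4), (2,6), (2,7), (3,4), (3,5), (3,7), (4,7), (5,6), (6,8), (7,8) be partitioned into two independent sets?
No (odd cycle of length 3: 7 -> 1 -> 8 -> 7)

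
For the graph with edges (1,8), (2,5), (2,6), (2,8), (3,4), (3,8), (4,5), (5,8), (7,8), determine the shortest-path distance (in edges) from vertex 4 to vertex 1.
3 (path: 4 -> 3 -> 8 -> 1, 3 edges)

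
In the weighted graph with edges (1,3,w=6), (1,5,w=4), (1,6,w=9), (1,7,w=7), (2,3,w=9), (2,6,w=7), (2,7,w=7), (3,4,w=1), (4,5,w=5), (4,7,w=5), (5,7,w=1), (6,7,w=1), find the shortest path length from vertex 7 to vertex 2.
7 (path: 7 -> 2; weights 7 = 7)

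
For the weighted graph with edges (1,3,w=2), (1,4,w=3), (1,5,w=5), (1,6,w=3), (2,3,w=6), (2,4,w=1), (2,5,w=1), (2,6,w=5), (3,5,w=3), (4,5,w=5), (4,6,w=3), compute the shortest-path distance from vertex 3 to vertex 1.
2 (path: 3 -> 1; weights 2 = 2)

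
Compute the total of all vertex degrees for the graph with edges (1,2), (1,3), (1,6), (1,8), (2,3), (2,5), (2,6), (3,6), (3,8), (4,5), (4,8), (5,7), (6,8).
26 (handshake: sum of degrees = 2|E| = 2 x 13 = 26)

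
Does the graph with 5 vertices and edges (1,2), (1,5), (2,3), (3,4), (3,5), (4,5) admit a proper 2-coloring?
No (odd cycle of length 5: 3 -> 2 -> 1 -> 5 -> 4 -> 3)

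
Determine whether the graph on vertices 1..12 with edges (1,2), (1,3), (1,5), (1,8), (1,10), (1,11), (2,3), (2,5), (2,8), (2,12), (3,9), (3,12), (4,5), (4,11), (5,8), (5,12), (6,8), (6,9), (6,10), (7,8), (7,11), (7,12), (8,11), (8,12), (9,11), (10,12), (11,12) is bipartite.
No (odd cycle of length 3: 8 -> 1 -> 2 -> 8)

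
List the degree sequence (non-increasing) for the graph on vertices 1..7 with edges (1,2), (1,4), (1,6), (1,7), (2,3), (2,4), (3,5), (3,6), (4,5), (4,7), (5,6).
[4, 4, 3, 3, 3, 3, 2] (degrees: deg(1)=4, deg(2)=3, deg(3)=3, deg(4)=4, deg(5)=3, deg(6)=3, deg(7)=2)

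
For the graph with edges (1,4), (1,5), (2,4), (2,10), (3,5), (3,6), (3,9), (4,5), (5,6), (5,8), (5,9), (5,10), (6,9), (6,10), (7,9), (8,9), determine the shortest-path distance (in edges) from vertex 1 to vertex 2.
2 (path: 1 -> 4 -> 2, 2 edges)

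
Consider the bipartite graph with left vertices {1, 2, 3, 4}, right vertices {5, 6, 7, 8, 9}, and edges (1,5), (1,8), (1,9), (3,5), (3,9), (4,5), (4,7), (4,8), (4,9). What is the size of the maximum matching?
3 (matching: (1,8), (3,9), (4,7); upper bound min(|L|,|R|) = min(4,5) = 4)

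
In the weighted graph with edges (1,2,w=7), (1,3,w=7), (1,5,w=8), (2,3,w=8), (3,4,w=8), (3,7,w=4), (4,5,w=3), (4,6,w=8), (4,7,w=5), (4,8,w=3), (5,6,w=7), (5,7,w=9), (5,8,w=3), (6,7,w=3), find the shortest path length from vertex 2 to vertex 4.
16 (path: 2 -> 3 -> 4; weights 8 + 8 = 16)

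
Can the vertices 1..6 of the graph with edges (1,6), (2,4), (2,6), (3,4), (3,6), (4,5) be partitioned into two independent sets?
Yes. Partition: {1, 2, 3, 5}, {4, 6}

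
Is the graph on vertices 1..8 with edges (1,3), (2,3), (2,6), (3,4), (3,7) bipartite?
Yes. Partition: {1, 2, 4, 5, 7, 8}, {3, 6}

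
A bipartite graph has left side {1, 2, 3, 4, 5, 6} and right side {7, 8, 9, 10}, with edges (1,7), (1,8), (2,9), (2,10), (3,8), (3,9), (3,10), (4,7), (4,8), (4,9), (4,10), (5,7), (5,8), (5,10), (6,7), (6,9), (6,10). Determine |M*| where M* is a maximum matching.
4 (matching: (1,8), (2,10), (3,9), (4,7); upper bound min(|L|,|R|) = min(6,4) = 4)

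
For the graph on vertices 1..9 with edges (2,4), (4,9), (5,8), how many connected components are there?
6 (components: {1}, {2, 4, 9}, {3}, {5, 8}, {6}, {7})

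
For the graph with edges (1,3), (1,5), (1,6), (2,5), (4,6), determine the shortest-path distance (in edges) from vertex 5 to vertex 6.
2 (path: 5 -> 1 -> 6, 2 edges)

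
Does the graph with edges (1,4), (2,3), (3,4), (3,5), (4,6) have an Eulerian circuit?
No (6 vertices have odd degree: {1, 2, 3, 4, 5, 6}; Eulerian circuit requires 0)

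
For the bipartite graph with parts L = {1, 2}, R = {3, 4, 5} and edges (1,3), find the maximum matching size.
1 (matching: (1,3); upper bound min(|L|,|R|) = min(2,3) = 2)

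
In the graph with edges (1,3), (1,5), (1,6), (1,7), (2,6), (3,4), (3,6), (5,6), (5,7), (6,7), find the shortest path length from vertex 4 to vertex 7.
3 (path: 4 -> 3 -> 1 -> 7, 3 edges)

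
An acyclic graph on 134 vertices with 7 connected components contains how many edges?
127 (Each of the 7 component trees on V_i vertices has V_i - 1 edges; summing gives V - C = 134 - 7 = 127)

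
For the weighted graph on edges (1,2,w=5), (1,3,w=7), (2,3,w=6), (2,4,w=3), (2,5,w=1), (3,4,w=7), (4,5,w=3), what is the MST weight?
15 (MST edges: (1,2,w=5), (2,3,w=6), (2,4,w=3), (2,5,w=1); sum of weights 5 + 6 + 3 + 1 = 15)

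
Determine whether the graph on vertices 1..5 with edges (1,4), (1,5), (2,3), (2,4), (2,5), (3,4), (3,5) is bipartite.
No (odd cycle of length 3: 2 -> 5 -> 3 -> 2)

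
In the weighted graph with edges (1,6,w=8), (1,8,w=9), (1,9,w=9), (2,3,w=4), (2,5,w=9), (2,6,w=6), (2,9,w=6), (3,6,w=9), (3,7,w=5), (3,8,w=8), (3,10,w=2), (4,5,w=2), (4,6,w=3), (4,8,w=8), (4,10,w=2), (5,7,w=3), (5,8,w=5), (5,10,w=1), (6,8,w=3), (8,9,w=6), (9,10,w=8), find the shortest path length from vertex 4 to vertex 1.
11 (path: 4 -> 6 -> 1; weights 3 + 8 = 11)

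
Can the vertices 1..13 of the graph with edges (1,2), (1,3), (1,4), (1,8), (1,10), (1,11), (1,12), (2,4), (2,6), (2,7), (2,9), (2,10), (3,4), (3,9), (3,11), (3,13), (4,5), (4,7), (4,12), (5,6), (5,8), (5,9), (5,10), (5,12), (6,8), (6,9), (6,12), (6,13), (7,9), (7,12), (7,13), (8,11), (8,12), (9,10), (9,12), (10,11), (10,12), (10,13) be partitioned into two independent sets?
No (odd cycle of length 3: 8 -> 1 -> 11 -> 8)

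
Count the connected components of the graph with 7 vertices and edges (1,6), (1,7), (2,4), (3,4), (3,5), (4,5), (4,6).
1 (components: {1, 2, 3, 4, 5, 6, 7})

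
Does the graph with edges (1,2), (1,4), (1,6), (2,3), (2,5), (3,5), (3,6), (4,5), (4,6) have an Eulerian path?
No (6 vertices have odd degree: {1, 2, 3, 4, 5, 6}; Eulerian path requires 0 or 2)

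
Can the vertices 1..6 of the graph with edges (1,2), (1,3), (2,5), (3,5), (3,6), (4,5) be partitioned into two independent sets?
Yes. Partition: {1, 5, 6}, {2, 3, 4}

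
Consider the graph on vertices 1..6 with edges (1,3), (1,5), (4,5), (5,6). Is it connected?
No, it has 2 components: {1, 3, 4, 5, 6}, {2}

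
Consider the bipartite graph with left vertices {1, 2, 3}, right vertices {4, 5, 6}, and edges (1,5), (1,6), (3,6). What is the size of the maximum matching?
2 (matching: (1,5), (3,6); upper bound min(|L|,|R|) = min(3,3) = 3)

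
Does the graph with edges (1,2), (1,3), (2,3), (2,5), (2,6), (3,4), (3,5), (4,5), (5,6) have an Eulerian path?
Yes — and in fact it has an Eulerian circuit (the graph is connected and all 6 vertices have even degree)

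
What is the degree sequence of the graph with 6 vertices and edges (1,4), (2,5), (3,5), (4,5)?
[3, 2, 1, 1, 1, 0] (degrees: deg(1)=1, deg(2)=1, deg(3)=1, deg(4)=2, deg(5)=3, deg(6)=0)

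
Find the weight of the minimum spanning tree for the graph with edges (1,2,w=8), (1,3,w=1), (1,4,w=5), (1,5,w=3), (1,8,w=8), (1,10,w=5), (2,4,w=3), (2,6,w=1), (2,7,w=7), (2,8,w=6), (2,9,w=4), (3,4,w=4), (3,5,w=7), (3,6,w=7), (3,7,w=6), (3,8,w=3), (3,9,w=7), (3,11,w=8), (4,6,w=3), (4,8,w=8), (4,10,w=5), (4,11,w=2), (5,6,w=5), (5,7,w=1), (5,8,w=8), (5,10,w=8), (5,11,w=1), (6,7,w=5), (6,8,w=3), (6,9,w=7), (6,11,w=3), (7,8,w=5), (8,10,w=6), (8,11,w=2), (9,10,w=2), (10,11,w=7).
20 (MST edges: (1,3,w=1), (1,5,w=3), (2,4,w=3), (2,6,w=1), (2,9,w=4), (4,11,w=2), (5,7,w=1), (5,11,w=1), (8,11,w=2), (9,10,w=2); sum of weights 1 + 3 + 3 + 1 + 4 + 2 + 1 + 1 + 2 + 2 = 20)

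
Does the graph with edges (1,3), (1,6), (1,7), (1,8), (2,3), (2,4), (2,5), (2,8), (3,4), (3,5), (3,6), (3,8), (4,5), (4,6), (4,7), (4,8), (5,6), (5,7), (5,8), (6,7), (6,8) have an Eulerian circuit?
Yes (the graph is connected and all 8 vertices have even degree)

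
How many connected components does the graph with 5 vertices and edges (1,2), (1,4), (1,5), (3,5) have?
1 (components: {1, 2, 3, 4, 5})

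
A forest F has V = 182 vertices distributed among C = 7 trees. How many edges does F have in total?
175 (Each of the 7 component trees on V_i vertices has V_i - 1 edges; summing gives V - C = 182 - 7 = 175)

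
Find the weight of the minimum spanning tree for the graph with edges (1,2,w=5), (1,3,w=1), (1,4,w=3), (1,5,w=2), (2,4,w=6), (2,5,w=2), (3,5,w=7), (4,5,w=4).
8 (MST edges: (1,3,w=1), (1,4,w=3), (1,5,w=2), (2,5,w=2); sum of weights 1 + 3 + 2 + 2 = 8)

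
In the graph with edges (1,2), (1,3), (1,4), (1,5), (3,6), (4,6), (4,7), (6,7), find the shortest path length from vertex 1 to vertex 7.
2 (path: 1 -> 4 -> 7, 2 edges)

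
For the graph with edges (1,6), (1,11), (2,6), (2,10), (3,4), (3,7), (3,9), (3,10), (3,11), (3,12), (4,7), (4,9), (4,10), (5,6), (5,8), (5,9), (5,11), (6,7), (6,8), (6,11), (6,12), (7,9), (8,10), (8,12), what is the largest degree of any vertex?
7 (attained at vertex 6)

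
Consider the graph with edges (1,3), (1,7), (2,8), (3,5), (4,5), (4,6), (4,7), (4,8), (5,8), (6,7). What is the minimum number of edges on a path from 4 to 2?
2 (path: 4 -> 8 -> 2, 2 edges)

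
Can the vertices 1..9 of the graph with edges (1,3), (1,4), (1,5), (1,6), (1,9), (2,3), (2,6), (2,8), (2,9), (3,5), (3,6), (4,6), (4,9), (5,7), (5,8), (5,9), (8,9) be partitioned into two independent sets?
No (odd cycle of length 3: 6 -> 1 -> 4 -> 6)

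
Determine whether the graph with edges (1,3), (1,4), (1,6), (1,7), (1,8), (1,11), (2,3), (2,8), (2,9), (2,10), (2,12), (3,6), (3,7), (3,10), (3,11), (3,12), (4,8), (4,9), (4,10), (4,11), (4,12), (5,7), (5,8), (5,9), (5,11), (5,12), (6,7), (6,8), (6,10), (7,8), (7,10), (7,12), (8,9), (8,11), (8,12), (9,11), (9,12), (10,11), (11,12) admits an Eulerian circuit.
No (6 vertices have odd degree: {2, 3, 5, 6, 7, 8}; Eulerian circuit requires 0)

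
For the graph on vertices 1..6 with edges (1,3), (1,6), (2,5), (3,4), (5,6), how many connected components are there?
1 (components: {1, 2, 3, 4, 5, 6})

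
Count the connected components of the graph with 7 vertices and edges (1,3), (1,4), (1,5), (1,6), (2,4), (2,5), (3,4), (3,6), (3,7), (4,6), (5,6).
1 (components: {1, 2, 3, 4, 5, 6, 7})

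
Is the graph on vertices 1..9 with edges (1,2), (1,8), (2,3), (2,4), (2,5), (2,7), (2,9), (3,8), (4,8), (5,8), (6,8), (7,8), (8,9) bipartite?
Yes. Partition: {1, 3, 4, 5, 6, 7, 9}, {2, 8}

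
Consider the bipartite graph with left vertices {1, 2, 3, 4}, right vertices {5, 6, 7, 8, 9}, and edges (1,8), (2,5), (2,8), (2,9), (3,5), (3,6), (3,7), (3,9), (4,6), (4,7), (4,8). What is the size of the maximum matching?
4 (matching: (1,8), (2,9), (3,7), (4,6); upper bound min(|L|,|R|) = min(4,5) = 4)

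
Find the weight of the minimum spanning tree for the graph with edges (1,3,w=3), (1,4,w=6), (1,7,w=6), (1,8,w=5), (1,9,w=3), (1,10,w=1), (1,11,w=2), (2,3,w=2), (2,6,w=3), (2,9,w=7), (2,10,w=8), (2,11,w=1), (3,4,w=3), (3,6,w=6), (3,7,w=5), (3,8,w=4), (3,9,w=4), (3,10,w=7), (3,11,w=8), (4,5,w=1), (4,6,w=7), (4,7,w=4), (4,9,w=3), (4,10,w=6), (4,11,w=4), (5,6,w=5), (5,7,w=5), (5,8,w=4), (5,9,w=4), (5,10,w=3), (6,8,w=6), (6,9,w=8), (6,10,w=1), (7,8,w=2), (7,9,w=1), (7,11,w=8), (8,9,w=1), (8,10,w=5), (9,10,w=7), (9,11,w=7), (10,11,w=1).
15 (MST edges: (1,9,w=3), (1,10,w=1), (2,3,w=2), (2,11,w=1), (3,4,w=3), (4,5,w=1), (6,10,w=1), (7,9,w=1), (8,9,w=1), (10,11,w=1); sum of weights 3 + 1 + 2 + 1 + 3 + 1 + 1 + 1 + 1 + 1 = 15)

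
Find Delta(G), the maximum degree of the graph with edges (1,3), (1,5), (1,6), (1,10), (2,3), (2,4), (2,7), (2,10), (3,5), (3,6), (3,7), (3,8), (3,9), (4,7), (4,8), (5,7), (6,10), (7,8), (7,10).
7 (attained at vertex 3)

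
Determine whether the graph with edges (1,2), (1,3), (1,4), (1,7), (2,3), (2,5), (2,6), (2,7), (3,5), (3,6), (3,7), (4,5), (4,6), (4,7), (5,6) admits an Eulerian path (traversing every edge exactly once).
Yes (the graph is connected and exactly 2 vertices have odd degree: {2, 3}; any Eulerian path must start and end at those)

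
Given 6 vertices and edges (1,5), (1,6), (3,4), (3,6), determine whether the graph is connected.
No, it has 2 components: {1, 3, 4, 5, 6}, {2}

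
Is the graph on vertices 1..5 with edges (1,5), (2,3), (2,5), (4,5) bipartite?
Yes. Partition: {1, 2, 4}, {3, 5}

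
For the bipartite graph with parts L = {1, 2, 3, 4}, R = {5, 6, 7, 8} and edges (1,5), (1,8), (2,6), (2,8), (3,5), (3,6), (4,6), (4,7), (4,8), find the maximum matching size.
4 (matching: (1,8), (2,6), (3,5), (4,7); upper bound min(|L|,|R|) = min(4,4) = 4)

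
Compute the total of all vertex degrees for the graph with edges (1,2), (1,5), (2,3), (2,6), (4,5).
10 (handshake: sum of degrees = 2|E| = 2 x 5 = 10)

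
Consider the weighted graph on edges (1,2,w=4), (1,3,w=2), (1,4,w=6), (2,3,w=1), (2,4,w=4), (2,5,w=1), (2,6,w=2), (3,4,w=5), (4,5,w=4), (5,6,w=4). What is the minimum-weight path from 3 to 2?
1 (path: 3 -> 2; weights 1 = 1)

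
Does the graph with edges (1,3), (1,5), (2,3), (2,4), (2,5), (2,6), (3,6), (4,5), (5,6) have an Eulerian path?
Yes (the graph is connected and exactly 2 vertices have odd degree: {3, 6}; any Eulerian path must start and end at those)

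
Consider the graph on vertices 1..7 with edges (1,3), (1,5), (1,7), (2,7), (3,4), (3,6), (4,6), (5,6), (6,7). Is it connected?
Yes (BFS from 1 visits [1, 3, 5, 7, 4, 6, 2] — all 7 vertices reached)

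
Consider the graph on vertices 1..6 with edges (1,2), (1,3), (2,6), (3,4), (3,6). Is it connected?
No, it has 2 components: {1, 2, 3, 4, 6}, {5}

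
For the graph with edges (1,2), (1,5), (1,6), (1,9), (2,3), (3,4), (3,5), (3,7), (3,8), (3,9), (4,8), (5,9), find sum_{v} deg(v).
24 (handshake: sum of degrees = 2|E| = 2 x 12 = 24)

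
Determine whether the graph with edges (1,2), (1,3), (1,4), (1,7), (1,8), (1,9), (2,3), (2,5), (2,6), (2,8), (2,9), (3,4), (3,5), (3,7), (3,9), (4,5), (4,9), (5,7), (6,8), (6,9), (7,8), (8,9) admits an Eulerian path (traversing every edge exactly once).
Yes (the graph is connected and exactly 2 vertices have odd degree: {6, 8}; any Eulerian path must start and end at those)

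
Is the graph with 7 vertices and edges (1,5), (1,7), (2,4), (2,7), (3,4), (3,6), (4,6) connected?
Yes (BFS from 1 visits [1, 5, 7, 2, 4, 3, 6] — all 7 vertices reached)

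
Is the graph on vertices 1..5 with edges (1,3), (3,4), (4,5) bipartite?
Yes. Partition: {1, 2, 4}, {3, 5}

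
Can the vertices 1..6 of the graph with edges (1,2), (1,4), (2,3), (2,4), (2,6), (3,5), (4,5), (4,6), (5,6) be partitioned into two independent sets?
No (odd cycle of length 3: 4 -> 1 -> 2 -> 4)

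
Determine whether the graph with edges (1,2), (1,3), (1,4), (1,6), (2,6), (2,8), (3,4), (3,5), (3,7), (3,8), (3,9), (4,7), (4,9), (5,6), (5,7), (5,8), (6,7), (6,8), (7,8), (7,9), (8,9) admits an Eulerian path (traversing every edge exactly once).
Yes (the graph is connected and exactly 2 vertices have odd degree: {2, 6}; any Eulerian path must start and end at those)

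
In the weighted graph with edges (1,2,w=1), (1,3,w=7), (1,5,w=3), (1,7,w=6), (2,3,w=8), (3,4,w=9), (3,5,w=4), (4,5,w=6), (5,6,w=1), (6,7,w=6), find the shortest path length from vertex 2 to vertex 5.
4 (path: 2 -> 1 -> 5; weights 1 + 3 = 4)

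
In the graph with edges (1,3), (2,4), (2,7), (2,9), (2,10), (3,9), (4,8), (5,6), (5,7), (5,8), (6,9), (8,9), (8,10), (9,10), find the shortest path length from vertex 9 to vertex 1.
2 (path: 9 -> 3 -> 1, 2 edges)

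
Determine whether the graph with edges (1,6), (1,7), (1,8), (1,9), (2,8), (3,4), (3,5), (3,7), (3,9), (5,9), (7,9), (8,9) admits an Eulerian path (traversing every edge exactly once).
No (6 vertices have odd degree: {2, 4, 6, 7, 8, 9}; Eulerian path requires 0 or 2)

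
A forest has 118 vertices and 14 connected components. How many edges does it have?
104 (Each of the 14 component trees on V_i vertices has V_i - 1 edges; summing gives V - C = 118 - 14 = 104)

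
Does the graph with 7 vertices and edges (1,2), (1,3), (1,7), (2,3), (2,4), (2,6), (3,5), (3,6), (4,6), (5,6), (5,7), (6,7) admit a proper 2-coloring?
No (odd cycle of length 3: 2 -> 1 -> 3 -> 2)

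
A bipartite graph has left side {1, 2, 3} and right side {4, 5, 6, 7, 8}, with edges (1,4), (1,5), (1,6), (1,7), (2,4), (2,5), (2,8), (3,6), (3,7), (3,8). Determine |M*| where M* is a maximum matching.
3 (matching: (1,7), (2,8), (3,6); upper bound min(|L|,|R|) = min(3,5) = 3)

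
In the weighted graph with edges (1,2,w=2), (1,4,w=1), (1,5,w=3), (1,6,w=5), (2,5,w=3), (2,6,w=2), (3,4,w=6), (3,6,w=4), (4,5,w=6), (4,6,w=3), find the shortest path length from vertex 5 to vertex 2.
3 (path: 5 -> 2; weights 3 = 3)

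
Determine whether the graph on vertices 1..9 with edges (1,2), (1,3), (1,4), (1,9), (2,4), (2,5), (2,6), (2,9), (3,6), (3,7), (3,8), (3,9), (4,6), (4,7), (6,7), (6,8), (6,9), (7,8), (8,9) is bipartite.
No (odd cycle of length 3: 2 -> 1 -> 4 -> 2)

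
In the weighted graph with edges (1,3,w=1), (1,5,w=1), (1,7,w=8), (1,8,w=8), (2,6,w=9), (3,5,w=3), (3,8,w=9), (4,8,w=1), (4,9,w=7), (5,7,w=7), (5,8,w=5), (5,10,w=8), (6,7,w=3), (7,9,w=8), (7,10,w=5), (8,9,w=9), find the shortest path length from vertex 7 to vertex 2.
12 (path: 7 -> 6 -> 2; weights 3 + 9 = 12)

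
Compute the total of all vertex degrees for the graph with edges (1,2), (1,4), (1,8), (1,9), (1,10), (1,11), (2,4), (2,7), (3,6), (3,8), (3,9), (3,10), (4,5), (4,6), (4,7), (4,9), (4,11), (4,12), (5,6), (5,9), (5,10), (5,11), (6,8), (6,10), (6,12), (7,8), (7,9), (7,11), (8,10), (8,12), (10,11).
62 (handshake: sum of degrees = 2|E| = 2 x 31 = 62)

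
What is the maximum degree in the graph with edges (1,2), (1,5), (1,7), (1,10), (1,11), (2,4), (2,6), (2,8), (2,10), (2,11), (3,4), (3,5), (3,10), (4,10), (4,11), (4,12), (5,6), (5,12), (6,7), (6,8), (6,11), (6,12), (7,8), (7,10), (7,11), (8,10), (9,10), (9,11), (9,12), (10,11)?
8 (attained at vertex 10)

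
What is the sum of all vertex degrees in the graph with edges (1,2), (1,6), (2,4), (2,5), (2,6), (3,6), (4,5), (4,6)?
16 (handshake: sum of degrees = 2|E| = 2 x 8 = 16)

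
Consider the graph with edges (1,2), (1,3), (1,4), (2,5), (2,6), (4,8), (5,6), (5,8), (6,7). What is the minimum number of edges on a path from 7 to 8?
3 (path: 7 -> 6 -> 5 -> 8, 3 edges)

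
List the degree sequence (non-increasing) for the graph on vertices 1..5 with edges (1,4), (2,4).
[2, 1, 1, 0, 0] (degrees: deg(1)=1, deg(2)=1, deg(3)=0, deg(4)=2, deg(5)=0)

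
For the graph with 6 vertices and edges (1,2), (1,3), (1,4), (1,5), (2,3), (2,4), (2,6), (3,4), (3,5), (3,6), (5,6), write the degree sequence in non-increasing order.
[5, 4, 4, 3, 3, 3] (degrees: deg(1)=4, deg(2)=4, deg(3)=5, deg(4)=3, deg(5)=3, deg(6)=3)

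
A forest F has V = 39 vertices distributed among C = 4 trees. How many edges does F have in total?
35 (Each of the 4 component trees on V_i vertices has V_i - 1 edges; summing gives V - C = 39 - 4 = 35)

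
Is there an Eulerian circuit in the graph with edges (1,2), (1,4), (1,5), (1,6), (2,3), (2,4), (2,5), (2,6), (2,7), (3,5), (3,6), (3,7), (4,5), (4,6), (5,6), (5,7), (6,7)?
Yes (the graph is connected and all 7 vertices have even degree)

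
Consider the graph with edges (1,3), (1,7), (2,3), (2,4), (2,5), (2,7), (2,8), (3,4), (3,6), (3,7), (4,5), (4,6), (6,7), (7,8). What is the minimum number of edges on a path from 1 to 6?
2 (path: 1 -> 3 -> 6, 2 edges)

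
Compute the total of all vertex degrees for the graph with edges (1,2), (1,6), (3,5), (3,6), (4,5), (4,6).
12 (handshake: sum of degrees = 2|E| = 2 x 6 = 12)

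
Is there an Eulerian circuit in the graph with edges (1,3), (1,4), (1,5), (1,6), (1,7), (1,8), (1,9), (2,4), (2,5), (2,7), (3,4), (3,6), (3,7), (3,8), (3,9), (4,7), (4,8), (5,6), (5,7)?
No (6 vertices have odd degree: {1, 2, 4, 6, 7, 8}; Eulerian circuit requires 0)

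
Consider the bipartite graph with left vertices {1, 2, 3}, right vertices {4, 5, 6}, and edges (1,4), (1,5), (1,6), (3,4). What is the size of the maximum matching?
2 (matching: (1,6), (3,4); upper bound min(|L|,|R|) = min(3,3) = 3)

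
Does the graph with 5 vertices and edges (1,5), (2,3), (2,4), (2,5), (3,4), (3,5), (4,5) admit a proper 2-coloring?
No (odd cycle of length 3: 4 -> 5 -> 3 -> 4)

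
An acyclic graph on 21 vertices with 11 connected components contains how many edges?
10 (Each of the 11 component trees on V_i vertices has V_i - 1 edges; summing gives V - C = 21 - 11 = 10)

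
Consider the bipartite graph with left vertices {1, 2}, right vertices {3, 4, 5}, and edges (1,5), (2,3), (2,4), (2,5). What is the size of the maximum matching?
2 (matching: (1,5), (2,4); upper bound min(|L|,|R|) = min(2,3) = 2)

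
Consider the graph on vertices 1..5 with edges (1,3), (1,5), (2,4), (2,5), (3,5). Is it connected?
Yes (BFS from 1 visits [1, 3, 5, 2, 4] — all 5 vertices reached)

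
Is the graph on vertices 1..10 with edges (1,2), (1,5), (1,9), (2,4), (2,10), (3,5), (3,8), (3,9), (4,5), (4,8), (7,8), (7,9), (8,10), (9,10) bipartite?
Yes. Partition: {1, 3, 4, 6, 7, 10}, {2, 5, 8, 9}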